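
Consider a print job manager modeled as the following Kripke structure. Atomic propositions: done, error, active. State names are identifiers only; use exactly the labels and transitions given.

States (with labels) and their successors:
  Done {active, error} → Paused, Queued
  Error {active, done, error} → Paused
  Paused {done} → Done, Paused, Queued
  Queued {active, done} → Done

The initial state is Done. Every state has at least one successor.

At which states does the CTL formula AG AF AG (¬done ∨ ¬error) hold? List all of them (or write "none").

{Done, Error, Paused, Queued}

States satisfying AF AG (¬done ∨ ¬error): {Done, Error, Paused, Queued}.
States satisfying AG AF AG (¬done ∨ ¬error): {Done, Error, Paused, Queued}.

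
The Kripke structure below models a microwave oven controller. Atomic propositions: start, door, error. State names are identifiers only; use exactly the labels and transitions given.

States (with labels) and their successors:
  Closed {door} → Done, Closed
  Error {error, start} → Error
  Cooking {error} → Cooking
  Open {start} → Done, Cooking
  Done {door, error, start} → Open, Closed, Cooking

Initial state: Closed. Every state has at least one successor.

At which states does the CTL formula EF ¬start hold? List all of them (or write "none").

{Closed, Cooking, Open, Done}

States satisfying ¬start: {Closed, Cooking}.
States satisfying EF ¬start: {Closed, Cooking, Open, Done}.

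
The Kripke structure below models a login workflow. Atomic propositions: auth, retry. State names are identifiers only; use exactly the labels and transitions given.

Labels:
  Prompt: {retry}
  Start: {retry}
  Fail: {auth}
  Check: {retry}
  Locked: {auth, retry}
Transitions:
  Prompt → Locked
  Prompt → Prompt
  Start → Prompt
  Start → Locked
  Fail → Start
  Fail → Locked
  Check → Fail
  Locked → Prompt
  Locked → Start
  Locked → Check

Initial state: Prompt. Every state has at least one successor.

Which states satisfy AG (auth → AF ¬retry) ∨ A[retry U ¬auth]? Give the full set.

States satisfying auth → AF ¬retry: {Prompt, Start, Fail, Check}.
States satisfying AG (auth → AF ¬retry): ∅.
States satisfying retry: {Prompt, Start, Check, Locked}.
States satisfying ¬auth: {Prompt, Start, Check}.
States satisfying A[retry U ¬auth]: {Prompt, Start, Check, Locked}.
States satisfying AG (auth → AF ¬retry) ∨ A[retry U ¬auth]: {Prompt, Start, Check, Locked}.

{Prompt, Start, Check, Locked}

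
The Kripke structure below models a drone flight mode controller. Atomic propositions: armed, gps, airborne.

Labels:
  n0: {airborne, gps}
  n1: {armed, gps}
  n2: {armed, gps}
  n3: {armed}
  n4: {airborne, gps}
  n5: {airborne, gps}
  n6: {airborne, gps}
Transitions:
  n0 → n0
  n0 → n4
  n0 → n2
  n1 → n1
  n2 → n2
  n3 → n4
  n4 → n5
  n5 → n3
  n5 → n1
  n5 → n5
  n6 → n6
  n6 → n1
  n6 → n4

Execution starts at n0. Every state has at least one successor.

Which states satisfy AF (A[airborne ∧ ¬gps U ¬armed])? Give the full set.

{n0, n3, n4, n5, n6}

States satisfying A[airborne ∧ ¬gps U ¬armed]: {n0, n4, n5, n6}.
States satisfying AF (A[airborne ∧ ¬gps U ¬armed]): {n0, n3, n4, n5, n6}.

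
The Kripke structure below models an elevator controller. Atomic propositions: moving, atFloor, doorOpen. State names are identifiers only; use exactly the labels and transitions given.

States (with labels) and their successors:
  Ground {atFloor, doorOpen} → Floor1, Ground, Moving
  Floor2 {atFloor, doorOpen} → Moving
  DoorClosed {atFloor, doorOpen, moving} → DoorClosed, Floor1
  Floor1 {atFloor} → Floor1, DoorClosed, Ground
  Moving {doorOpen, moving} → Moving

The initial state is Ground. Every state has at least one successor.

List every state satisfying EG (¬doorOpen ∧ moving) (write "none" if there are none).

none

States satisfying ¬doorOpen ∧ moving: ∅.
States satisfying EG (¬doorOpen ∧ moving): ∅.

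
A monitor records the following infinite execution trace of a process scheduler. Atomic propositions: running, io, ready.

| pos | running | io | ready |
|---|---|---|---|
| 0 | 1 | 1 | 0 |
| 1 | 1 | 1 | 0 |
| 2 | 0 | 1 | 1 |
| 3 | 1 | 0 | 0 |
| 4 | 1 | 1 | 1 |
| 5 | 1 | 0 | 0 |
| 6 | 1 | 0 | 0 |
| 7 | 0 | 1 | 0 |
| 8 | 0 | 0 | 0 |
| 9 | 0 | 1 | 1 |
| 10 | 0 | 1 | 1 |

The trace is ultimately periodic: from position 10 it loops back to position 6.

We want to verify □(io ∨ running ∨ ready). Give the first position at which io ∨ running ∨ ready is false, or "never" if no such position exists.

8

Check io ∨ running ∨ ready at each position in order: 0 ✓, 1 ✓, 2 ✓, 3 ✓, 4 ✓, 5 ✓, 6 ✓, 7 ✓.
At position 8 the labels are {}, so io ∨ running ∨ ready is false there. This is the first violation.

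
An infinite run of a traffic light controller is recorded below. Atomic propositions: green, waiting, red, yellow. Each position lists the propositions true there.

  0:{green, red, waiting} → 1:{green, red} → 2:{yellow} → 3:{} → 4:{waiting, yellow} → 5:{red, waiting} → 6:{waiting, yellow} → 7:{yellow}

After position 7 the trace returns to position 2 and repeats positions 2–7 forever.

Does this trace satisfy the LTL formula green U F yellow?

Yes

Walking from position 0: F yellow first holds at position 0, and green holds at every earlier position along the way, so green U F yellow holds.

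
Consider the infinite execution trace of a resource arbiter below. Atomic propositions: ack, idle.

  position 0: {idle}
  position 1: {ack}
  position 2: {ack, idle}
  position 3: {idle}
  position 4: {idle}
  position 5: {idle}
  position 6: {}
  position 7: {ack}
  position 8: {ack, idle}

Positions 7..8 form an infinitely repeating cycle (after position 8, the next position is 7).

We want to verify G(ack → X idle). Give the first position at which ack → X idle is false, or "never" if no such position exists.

8

Check ack → X idle at each position in order: 0 ✓, 1 ✓, 2 ✓, 3 ✓, 4 ✓, 5 ✓, 6 ✓, 7 ✓.
At position 8 the labels are {ack, idle} and the next position 7 has {ack}, so ack → X idle is false there. This is the first violation.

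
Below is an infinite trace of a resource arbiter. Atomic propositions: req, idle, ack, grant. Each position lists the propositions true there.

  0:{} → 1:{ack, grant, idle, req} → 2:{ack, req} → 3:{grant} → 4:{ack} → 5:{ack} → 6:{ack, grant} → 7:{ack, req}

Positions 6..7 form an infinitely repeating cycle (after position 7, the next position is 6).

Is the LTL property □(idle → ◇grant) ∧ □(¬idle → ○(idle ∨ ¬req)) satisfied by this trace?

idle → ◇grant holds at every position 0..7, and those are all positions ever visited, so □(idle → ◇grant) holds.
Positions where idle holds: 1.
Check ◇grant at each: 1→ok.
¬idle → ○(idle ∨ ¬req) must hold at every position from 0 onward. It fails at position 6, so □(¬idle → ○(idle ∨ ¬req)) is false.
Positions where ¬idle holds: 0, 2, 3, 4, 5, 6, 7.
Check ○(idle ∨ ¬req) at each: 0→ok, 2→ok, 3→ok, 4→ok, 5→ok, 6→fails, 7→ok.
At position 0: □(idle → ◇grant) is true; □(¬idle → ○(idle ∨ ¬req)) is false; so □(idle → ◇grant) ∧ □(¬idle → ○(idle ∨ ¬req)) is false.

Does not hold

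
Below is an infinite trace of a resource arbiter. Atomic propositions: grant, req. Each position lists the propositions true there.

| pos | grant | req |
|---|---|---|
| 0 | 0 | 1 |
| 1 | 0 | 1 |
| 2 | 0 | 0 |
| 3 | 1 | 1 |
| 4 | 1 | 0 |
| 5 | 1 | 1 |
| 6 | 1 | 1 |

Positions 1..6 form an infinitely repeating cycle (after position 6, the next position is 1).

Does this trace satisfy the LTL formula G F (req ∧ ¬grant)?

F (req ∧ ¬grant) holds at every position 0..6, and those are all positions ever visited, so G F (req ∧ ¬grant) holds.

Yes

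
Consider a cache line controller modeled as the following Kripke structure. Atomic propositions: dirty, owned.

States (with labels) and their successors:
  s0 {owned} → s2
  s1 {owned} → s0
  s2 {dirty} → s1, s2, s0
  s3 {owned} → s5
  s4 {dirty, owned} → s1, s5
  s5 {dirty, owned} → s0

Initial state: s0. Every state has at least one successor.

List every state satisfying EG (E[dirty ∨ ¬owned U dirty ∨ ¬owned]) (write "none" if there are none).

{s2}

States satisfying E[dirty ∨ ¬owned U dirty ∨ ¬owned]: {s2, s4, s5}.
States satisfying EG (E[dirty ∨ ¬owned U dirty ∨ ¬owned]): {s2}.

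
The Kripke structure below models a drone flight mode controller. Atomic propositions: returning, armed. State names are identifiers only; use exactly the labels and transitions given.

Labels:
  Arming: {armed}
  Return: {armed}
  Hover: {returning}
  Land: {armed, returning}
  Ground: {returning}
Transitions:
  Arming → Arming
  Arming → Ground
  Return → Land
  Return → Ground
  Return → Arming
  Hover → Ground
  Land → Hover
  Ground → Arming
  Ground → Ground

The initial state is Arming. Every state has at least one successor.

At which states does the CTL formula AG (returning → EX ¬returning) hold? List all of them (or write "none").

{Arming, Ground}

States satisfying returning → EX ¬returning: {Arming, Return, Ground}.
States satisfying AG (returning → EX ¬returning): {Arming, Ground}.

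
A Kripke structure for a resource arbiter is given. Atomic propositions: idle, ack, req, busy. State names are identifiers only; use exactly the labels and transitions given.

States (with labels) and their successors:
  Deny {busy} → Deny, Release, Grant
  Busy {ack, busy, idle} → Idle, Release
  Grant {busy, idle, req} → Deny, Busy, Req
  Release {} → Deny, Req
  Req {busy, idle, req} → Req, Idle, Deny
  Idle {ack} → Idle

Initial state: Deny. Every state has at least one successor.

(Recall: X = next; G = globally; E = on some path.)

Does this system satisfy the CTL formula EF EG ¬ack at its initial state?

States satisfying EG ¬ack: {Deny, Grant, Release, Req}.
States satisfying EF EG ¬ack: {Deny, Busy, Grant, Release, Req}.
Some path from Deny reaches a state where EG ¬ack holds.
Deny ∈ Sat(EF EG ¬ack).

Yes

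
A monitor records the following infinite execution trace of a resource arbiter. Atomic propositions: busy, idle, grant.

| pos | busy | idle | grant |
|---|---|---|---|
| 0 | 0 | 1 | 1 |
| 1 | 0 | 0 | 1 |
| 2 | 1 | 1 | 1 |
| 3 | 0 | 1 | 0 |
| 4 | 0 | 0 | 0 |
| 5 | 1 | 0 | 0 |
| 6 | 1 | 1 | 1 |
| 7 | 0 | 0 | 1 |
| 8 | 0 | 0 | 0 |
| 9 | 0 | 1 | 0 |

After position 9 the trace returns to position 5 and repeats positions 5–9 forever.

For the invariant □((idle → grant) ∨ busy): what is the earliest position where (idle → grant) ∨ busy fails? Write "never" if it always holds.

3

Check (idle → grant) ∨ busy at each position in order: 0 ✓, 1 ✓, 2 ✓.
At position 3 the labels are {idle}, so (idle → grant) ∨ busy is false there. This is the first violation.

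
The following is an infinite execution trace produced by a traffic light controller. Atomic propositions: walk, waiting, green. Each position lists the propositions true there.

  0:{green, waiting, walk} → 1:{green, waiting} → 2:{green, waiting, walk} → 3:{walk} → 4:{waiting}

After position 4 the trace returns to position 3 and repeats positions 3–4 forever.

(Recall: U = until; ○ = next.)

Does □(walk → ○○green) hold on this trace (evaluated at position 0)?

Does not hold

walk → ○○green must hold at every position from 0 onward. It fails at position 2, so □(walk → ○○green) is false.
Positions where walk holds: 0, 2, 3.
Check ○○green at each: 0→ok, 2→fails, 3→fails.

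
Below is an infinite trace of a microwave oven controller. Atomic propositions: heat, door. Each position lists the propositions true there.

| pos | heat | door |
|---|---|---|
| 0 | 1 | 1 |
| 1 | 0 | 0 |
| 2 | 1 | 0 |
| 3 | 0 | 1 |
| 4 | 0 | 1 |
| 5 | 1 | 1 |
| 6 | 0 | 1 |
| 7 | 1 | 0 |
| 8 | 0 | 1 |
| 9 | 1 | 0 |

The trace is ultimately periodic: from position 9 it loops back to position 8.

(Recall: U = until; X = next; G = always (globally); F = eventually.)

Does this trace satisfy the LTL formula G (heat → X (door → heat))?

heat → X (door → heat) must hold at every position from 0 onward. It fails at position 2, so G (heat → X (door → heat)) is false.
Positions where heat holds: 0, 2, 5, 7, 9.
Check X (door → heat) at each: 0→ok, 2→fails, 5→fails, 7→fails, 9→fails.

Violated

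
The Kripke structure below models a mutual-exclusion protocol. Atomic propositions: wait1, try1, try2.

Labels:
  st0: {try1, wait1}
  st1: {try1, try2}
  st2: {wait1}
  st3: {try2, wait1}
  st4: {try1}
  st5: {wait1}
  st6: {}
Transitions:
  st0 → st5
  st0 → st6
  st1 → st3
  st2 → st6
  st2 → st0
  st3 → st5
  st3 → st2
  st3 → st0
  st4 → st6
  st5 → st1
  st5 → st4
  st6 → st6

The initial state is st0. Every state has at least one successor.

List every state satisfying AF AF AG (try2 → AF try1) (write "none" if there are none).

{st4, st6}

States satisfying AF AG (try2 → AF try1): {st4, st6}.
States satisfying AF AF AG (try2 → AF try1): {st4, st6}.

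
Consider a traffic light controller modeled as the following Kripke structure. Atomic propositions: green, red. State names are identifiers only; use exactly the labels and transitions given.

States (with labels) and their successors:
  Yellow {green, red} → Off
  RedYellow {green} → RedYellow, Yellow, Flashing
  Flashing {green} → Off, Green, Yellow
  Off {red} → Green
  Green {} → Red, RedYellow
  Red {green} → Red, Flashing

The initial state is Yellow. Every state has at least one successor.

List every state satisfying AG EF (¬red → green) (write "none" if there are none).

States satisfying EF (¬red → green): {Yellow, RedYellow, Flashing, Off, Green, Red}.
States satisfying AG EF (¬red → green): {Yellow, RedYellow, Flashing, Off, Green, Red}.

{Yellow, RedYellow, Flashing, Off, Green, Red}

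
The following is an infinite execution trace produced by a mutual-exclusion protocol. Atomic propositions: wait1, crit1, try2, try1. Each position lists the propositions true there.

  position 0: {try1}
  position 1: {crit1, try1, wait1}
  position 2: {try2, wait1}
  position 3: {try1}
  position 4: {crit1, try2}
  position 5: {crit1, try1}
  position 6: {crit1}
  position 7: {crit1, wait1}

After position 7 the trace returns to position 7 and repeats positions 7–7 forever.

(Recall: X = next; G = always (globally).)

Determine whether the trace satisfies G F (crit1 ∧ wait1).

F (crit1 ∧ wait1) holds at every position 0..7, and those are all positions ever visited, so G F (crit1 ∧ wait1) holds.

Holds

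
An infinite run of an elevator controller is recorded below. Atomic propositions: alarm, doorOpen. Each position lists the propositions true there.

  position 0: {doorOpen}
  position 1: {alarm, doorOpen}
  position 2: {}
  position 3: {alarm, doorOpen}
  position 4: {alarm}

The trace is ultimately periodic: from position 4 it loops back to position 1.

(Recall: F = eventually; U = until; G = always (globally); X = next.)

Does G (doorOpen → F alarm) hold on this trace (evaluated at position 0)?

Yes

doorOpen → F alarm holds at every position 0..4, and those are all positions ever visited, so G (doorOpen → F alarm) holds.
Positions where doorOpen holds: 0, 1, 3.
Check F alarm at each: 0→ok, 1→ok, 3→ok.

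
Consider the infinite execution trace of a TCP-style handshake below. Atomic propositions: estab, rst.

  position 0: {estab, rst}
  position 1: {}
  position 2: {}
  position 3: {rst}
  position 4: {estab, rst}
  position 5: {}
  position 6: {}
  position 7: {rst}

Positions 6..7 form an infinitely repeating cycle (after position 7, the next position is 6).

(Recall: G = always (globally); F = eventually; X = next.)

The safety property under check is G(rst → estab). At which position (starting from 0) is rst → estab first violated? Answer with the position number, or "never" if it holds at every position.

3

Check rst → estab at each position in order: 0 ✓, 1 ✓, 2 ✓.
At position 3 the labels are {rst}, so rst → estab is false there. This is the first violation.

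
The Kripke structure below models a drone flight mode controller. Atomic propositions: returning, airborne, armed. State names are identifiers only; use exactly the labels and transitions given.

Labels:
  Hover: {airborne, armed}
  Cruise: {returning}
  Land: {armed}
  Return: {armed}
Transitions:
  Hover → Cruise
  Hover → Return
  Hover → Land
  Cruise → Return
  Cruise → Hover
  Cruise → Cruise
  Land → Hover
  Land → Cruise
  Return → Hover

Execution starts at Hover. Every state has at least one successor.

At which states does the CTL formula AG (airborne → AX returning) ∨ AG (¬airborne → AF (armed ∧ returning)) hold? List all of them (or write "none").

States satisfying airborne → AX returning: {Cruise, Land, Return}.
States satisfying AG (airborne → AX returning): ∅.
States satisfying ¬airborne → AF (armed ∧ returning): {Hover}.
States satisfying AG (¬airborne → AF (armed ∧ returning)): ∅.
States satisfying AG (airborne → AX returning) ∨ AG (¬airborne → AF (armed ∧ returning)): ∅.

none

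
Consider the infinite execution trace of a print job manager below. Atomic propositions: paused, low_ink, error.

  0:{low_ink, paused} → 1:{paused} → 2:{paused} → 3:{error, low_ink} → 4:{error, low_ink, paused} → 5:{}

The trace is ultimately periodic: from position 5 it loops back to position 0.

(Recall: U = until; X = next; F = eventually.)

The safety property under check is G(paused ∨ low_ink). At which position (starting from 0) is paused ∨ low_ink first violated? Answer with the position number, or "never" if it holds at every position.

5

Check paused ∨ low_ink at each position in order: 0 ✓, 1 ✓, 2 ✓, 3 ✓, 4 ✓.
At position 5 the labels are {}, so paused ∨ low_ink is false there. This is the first violation.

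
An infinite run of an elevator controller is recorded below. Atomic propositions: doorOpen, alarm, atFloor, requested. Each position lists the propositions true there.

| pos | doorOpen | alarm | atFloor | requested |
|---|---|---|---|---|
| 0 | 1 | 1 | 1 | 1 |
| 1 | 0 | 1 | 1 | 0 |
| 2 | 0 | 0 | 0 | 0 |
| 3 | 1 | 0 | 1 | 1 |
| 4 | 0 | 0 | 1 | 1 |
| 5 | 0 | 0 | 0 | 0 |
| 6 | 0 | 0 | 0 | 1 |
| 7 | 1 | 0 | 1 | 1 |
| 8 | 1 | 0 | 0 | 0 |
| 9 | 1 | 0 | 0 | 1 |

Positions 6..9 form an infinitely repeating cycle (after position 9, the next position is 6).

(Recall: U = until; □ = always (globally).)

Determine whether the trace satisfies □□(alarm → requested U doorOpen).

□(alarm → requested U doorOpen) must hold at every position from 0 onward. It fails at position 0, so □□(alarm → requested U doorOpen) is false.

Violated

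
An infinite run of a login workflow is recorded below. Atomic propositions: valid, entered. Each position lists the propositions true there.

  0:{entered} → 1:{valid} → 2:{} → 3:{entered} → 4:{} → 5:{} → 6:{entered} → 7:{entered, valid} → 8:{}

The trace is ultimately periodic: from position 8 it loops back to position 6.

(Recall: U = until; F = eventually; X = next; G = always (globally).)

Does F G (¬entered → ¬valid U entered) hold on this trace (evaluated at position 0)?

Yes

G (¬entered → ¬valid U entered) holds at position 2, which is reachable from 0, so F G (¬entered → ¬valid U entered) holds.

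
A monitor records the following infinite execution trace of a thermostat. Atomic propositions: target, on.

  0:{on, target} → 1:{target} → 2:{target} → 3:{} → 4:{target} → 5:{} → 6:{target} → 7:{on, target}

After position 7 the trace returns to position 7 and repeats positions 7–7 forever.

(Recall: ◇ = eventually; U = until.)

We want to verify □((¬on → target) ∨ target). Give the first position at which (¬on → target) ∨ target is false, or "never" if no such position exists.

Check (¬on → target) ∨ target at each position in order: 0 ✓, 1 ✓, 2 ✓.
At position 3 the labels are {}, so (¬on → target) ∨ target is false there. This is the first violation.

3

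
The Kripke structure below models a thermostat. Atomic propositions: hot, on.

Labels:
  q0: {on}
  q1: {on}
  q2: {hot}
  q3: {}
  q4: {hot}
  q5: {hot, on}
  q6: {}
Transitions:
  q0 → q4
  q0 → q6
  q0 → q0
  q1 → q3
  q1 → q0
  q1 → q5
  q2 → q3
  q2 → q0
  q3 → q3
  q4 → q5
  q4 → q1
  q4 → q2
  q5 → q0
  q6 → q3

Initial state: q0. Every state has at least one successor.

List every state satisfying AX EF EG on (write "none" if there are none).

States satisfying EF EG on: {q0, q1, q2, q4, q5}.
States satisfying AX EF EG on: {q4, q5}.

{q4, q5}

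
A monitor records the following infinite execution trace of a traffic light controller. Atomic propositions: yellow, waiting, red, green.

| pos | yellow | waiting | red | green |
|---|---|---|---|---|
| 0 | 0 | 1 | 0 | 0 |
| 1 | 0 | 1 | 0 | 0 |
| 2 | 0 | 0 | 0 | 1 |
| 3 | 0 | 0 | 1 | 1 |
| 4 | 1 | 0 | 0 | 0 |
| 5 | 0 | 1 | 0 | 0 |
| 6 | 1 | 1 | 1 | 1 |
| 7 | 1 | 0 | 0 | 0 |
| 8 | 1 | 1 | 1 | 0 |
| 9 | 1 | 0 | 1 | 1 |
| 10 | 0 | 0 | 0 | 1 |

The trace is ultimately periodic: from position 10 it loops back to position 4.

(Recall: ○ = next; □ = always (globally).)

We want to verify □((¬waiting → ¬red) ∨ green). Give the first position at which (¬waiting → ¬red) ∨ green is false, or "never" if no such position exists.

never

(¬waiting → ¬red) ∨ green holds at every position 0..10, and those are all the positions the trace ever visits, so the invariant □((¬waiting → ¬red) ∨ green) is never violated.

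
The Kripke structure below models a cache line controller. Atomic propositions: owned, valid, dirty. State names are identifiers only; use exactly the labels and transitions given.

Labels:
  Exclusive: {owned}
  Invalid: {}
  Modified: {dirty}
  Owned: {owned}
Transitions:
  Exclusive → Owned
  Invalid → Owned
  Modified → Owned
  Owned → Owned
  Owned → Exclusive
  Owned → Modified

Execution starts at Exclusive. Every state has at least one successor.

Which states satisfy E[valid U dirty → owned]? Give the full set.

{Exclusive, Invalid, Owned}

States satisfying valid: ∅.
States satisfying dirty → owned: {Exclusive, Invalid, Owned}.
States satisfying E[valid U dirty → owned]: {Exclusive, Invalid, Owned}.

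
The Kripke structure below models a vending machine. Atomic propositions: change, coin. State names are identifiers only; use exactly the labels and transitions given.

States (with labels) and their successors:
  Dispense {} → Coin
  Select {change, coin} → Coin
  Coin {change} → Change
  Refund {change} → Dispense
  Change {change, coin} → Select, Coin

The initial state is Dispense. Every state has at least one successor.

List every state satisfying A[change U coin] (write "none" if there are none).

{Select, Coin, Change}

States satisfying change: {Select, Coin, Refund, Change}.
States satisfying coin: {Select, Change}.
States satisfying A[change U coin]: {Select, Coin, Change}.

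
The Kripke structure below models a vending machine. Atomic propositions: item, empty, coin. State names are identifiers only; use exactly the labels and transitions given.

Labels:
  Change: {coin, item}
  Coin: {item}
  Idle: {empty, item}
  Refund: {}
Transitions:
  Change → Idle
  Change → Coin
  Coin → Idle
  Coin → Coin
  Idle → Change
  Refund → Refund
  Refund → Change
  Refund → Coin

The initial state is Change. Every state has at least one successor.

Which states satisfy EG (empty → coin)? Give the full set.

States satisfying empty → coin: {Change, Coin, Refund}.
States satisfying EG (empty → coin): {Change, Coin, Refund}.

{Change, Coin, Refund}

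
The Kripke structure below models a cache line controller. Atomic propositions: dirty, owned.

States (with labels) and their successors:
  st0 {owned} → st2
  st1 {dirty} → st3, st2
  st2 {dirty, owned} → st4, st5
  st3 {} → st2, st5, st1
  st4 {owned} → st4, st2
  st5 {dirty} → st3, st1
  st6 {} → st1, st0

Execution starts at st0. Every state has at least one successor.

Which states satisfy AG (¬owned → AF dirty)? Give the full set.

States satisfying ¬owned → AF dirty: {st0, st1, st2, st3, st4, st5, st6}.
States satisfying AG (¬owned → AF dirty): {st0, st1, st2, st3, st4, st5, st6}.

{st0, st1, st2, st3, st4, st5, st6}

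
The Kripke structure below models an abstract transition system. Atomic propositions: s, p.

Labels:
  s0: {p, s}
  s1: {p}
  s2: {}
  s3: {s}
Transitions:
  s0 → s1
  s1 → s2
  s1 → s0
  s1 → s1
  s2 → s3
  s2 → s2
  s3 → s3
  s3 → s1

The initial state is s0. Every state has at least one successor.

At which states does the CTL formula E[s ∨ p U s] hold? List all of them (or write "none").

States satisfying s ∨ p: {s0, s1, s3}.
States satisfying s: {s0, s3}.
States satisfying E[s ∨ p U s]: {s0, s1, s3}.

{s0, s1, s3}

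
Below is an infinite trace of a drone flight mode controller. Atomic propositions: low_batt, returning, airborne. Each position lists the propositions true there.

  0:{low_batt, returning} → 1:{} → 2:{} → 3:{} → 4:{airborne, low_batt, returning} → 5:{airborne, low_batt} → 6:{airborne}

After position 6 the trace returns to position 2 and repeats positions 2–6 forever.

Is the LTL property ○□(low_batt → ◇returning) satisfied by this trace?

The position after 0 is 1; □(low_batt → ◇returning) is true there.

Yes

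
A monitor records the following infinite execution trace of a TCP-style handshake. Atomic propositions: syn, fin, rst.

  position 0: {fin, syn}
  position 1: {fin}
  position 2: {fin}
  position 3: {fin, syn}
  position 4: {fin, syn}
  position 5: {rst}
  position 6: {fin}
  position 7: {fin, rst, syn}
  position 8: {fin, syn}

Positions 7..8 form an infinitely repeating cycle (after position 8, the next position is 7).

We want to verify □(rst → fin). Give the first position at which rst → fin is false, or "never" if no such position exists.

Check rst → fin at each position in order: 0 ✓, 1 ✓, 2 ✓, 3 ✓, 4 ✓.
At position 5 the labels are {rst}, so rst → fin is false there. This is the first violation.

5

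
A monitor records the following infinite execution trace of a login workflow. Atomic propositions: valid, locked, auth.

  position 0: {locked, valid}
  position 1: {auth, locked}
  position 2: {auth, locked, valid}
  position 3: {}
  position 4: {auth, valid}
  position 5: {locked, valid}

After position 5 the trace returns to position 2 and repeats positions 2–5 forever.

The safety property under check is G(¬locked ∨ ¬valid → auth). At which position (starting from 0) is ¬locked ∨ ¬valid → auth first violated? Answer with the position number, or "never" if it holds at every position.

Check ¬locked ∨ ¬valid → auth at each position in order: 0 ✓, 1 ✓, 2 ✓.
At position 3 the labels are {}, so ¬locked ∨ ¬valid → auth is false there. This is the first violation.

3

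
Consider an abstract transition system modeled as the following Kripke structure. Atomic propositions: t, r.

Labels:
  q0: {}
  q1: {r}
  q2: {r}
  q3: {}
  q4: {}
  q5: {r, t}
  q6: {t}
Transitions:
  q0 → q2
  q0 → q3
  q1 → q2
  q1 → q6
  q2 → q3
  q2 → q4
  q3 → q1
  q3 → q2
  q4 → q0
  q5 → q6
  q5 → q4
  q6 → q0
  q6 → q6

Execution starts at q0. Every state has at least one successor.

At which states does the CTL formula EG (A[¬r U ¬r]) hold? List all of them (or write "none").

{q6}

States satisfying A[¬r U ¬r]: {q0, q3, q4, q6}.
States satisfying EG (A[¬r U ¬r]): {q6}.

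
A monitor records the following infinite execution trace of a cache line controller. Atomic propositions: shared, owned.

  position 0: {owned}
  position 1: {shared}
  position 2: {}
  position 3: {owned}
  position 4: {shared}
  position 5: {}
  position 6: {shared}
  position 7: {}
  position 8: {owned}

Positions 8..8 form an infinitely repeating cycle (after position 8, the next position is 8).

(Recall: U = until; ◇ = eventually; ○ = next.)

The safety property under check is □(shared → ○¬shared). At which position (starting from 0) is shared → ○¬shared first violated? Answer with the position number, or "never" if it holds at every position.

shared → ○¬shared holds at every position 0..8, and those are all the positions the trace ever visits, so the invariant □(shared → ○¬shared) is never violated.

never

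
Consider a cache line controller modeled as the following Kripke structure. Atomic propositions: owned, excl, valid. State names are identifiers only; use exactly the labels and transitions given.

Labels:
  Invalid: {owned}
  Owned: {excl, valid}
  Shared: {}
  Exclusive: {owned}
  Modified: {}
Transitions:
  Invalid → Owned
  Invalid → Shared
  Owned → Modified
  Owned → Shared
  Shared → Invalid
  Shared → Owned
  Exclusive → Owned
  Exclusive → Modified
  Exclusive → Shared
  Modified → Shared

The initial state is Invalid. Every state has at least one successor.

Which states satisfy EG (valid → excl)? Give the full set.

{Invalid, Owned, Shared, Exclusive, Modified}

States satisfying valid → excl: {Invalid, Owned, Shared, Exclusive, Modified}.
States satisfying EG (valid → excl): {Invalid, Owned, Shared, Exclusive, Modified}.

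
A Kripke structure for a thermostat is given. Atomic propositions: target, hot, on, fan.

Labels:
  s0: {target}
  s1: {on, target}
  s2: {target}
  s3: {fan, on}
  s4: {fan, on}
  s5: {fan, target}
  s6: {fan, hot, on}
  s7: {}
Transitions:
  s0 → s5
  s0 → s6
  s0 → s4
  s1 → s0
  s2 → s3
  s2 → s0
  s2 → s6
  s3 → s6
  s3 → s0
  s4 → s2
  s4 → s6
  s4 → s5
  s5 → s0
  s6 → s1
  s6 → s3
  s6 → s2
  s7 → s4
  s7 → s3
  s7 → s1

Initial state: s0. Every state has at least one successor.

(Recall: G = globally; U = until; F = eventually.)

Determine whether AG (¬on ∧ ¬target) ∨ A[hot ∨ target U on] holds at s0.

States satisfying ¬on ∧ ¬target: {s7}.
States satisfying AG (¬on ∧ ¬target): ∅.
States satisfying hot ∨ target: {s0, s1, s2, s5, s6}.
States satisfying on: {s1, s3, s4, s6}.
States satisfying A[hot ∨ target U on]: {s1, s3, s4, s6}.
States satisfying AG (¬on ∧ ¬target) ∨ A[hot ∨ target U on]: {s1, s3, s4, s6}.
s0 ∉ Sat(AG (¬on ∧ ¬target) ∨ A[hot ∨ target U on]).

Does not hold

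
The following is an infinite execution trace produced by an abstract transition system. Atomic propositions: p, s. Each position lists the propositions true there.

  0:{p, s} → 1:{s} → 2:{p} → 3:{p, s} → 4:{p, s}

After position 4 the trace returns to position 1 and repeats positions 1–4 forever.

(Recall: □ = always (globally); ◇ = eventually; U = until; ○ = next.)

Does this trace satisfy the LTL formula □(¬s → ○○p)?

Satisfied

¬s → ○○p holds at every position 0..4, and those are all positions ever visited, so □(¬s → ○○p) holds.
Positions where ¬s holds: 2.
Check ○○p at each: 2→ok.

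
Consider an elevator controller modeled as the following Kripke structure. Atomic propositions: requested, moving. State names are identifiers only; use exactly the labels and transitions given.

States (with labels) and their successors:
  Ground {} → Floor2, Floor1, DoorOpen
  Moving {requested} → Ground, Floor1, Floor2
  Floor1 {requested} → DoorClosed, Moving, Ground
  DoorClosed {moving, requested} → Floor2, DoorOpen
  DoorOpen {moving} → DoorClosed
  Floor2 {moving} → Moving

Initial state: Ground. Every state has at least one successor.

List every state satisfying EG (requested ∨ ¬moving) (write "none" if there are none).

{Ground, Moving, Floor1}

States satisfying requested ∨ ¬moving: {Ground, Moving, Floor1, DoorClosed}.
States satisfying EG (requested ∨ ¬moving): {Ground, Moving, Floor1}.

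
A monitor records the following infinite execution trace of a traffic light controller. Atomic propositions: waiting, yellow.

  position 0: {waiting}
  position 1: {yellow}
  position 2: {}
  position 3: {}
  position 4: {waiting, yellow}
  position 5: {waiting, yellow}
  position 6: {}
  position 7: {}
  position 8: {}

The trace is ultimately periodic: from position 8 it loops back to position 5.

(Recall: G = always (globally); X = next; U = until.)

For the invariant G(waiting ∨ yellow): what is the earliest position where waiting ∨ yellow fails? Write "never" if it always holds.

2

Check waiting ∨ yellow at each position in order: 0 ✓, 1 ✓.
At position 2 the labels are {}, so waiting ∨ yellow is false there. This is the first violation.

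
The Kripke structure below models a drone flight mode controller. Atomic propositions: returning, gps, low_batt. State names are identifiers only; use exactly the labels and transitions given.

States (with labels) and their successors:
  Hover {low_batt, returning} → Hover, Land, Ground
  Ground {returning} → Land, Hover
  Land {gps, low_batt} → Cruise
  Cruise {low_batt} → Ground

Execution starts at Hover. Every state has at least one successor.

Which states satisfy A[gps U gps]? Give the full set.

{Land}

States satisfying gps: {Land}.
States satisfying A[gps U gps]: {Land}.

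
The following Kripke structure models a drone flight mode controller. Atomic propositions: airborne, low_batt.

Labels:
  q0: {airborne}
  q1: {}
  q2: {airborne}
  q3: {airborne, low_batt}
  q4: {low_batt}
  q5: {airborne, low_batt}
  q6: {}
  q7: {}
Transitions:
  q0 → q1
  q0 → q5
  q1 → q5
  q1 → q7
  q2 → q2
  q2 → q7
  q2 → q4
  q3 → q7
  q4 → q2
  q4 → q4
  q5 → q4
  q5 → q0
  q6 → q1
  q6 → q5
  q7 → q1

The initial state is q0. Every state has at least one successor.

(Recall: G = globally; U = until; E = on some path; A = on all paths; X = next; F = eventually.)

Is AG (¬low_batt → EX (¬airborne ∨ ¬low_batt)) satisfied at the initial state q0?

States satisfying ¬low_batt → EX (¬airborne ∨ ¬low_batt): {q0, q1, q2, q3, q4, q5, q6, q7}.
States satisfying AG (¬low_batt → EX (¬airborne ∨ ¬low_batt)): {q0, q1, q2, q3, q4, q5, q6, q7}.
Every state reachable from q0 satisfies ¬low_batt → EX (¬airborne ∨ ¬low_batt).
q0 ∈ Sat(AG (¬low_batt → EX (¬airborne ∨ ¬low_batt))).

Holds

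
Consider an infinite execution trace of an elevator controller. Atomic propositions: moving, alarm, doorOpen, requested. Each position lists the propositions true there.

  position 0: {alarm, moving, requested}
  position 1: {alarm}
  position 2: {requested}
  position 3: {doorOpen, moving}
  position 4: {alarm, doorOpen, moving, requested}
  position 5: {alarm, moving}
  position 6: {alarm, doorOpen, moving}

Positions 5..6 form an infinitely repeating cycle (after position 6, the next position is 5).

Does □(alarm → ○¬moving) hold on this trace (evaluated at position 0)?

alarm → ○¬moving must hold at every position from 0 onward. It fails at position 4, so □(alarm → ○¬moving) is false.
Positions where alarm holds: 0, 1, 4, 5, 6.
Check ○¬moving at each: 0→ok, 1→ok, 4→fails, 5→fails, 6→fails.

No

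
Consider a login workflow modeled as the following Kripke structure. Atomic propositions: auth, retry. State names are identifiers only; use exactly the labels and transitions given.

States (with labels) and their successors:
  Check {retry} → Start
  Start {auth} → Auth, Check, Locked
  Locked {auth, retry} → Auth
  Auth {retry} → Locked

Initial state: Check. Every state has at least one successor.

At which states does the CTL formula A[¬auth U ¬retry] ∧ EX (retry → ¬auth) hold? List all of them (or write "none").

{Check, Start}

States satisfying ¬auth: {Check, Auth}.
States satisfying ¬retry: {Start}.
States satisfying A[¬auth U ¬retry]: {Check, Start}.
States satisfying retry → ¬auth: {Check, Start, Auth}.
States satisfying EX (retry → ¬auth): {Check, Start, Locked}.
States satisfying A[¬auth U ¬retry] ∧ EX (retry → ¬auth): {Check, Start}.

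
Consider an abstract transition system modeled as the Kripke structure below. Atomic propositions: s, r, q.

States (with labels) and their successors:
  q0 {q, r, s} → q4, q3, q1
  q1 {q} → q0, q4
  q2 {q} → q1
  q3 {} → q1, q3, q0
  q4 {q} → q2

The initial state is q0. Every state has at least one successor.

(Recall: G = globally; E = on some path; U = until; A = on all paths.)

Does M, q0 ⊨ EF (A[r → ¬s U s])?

Holds

States satisfying A[r → ¬s U s]: {q0}.
States satisfying EF (A[r → ¬s U s]): {q0, q1, q2, q3, q4}.
Some path from q0 reaches a state where A[r → ¬s U s] holds.
q0 ∈ Sat(EF (A[r → ¬s U s])).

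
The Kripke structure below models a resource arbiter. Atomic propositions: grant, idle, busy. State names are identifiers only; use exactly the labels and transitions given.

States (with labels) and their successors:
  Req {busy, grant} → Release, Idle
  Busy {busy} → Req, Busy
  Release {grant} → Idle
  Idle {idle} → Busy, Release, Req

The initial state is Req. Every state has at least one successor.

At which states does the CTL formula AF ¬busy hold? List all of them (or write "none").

{Req, Release, Idle}

States satisfying ¬busy: {Release, Idle}.
States satisfying AF ¬busy: {Req, Release, Idle}.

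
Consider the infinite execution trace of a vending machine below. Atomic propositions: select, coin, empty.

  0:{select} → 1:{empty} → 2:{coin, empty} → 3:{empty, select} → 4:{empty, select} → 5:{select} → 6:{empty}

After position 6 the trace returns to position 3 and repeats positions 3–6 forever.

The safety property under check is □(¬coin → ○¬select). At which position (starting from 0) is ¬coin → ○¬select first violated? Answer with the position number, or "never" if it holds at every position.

Check ¬coin → ○¬select at each position in order: 0 ✓, 1 ✓, 2 ✓.
At position 3 the labels are {empty, select} and the next position 4 has {empty, select}, so ¬coin → ○¬select is false there. This is the first violation.

3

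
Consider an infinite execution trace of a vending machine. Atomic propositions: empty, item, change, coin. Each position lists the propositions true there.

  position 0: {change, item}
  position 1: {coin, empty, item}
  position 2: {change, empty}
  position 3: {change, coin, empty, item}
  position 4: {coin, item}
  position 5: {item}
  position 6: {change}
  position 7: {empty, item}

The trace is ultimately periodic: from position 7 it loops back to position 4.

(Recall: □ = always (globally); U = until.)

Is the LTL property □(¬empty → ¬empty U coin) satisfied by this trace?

¬empty → ¬empty U coin must hold at every position from 0 onward. It fails at position 5, so □(¬empty → ¬empty U coin) is false.
Positions where ¬empty holds: 0, 4, 5, 6.
Check ¬empty U coin at each: 0→ok, 4→ok, 5→fails, 6→fails.

Does not hold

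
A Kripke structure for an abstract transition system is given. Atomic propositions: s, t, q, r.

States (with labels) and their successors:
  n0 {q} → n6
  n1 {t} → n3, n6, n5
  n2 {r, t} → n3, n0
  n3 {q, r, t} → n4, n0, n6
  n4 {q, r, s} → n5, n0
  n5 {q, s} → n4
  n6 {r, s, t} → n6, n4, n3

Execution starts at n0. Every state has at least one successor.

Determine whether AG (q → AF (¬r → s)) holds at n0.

States satisfying q → AF (¬r → s): {n0, n1, n2, n3, n4, n5, n6}.
States satisfying AG (q → AF (¬r → s)): {n0, n1, n2, n3, n4, n5, n6}.
Every state reachable from n0 satisfies q → AF (¬r → s).
n0 ∈ Sat(AG (q → AF (¬r → s))).

Yes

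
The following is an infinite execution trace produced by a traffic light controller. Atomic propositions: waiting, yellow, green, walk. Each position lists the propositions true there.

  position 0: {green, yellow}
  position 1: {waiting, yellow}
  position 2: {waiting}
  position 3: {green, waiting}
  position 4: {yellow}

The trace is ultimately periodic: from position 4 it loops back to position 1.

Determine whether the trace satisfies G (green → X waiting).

green → X waiting must hold at every position from 0 onward. It fails at position 3, so G (green → X waiting) is false.
Positions where green holds: 0, 3.
Check X waiting at each: 0→ok, 3→fails.

Does not hold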